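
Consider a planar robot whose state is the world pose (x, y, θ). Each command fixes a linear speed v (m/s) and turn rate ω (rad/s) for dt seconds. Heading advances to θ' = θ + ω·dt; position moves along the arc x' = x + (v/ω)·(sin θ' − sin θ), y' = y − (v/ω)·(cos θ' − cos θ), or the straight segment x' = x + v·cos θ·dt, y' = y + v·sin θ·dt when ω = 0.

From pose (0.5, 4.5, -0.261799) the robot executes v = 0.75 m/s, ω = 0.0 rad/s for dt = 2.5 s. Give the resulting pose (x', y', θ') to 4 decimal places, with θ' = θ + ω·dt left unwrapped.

(2.3111, 4.0147, -0.2618)

θ' = -0.2618 + 0.0·2.5 = -0.2618
ω = 0 → straight: x' = 0.5 + 0.75·cos(-0.2618)·2.5 = 2.3111
y' = 4.5 + 0.75·sin(-0.2618)·2.5 = 4.0147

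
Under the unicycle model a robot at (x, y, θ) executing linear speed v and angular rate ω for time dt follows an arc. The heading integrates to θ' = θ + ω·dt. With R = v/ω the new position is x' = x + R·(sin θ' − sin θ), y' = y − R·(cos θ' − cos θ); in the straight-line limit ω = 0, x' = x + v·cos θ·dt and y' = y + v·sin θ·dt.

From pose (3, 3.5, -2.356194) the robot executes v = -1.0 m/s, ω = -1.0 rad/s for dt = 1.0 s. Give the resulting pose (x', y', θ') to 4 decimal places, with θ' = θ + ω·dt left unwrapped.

θ' = -2.3562 + -1.0·1.0 = -3.3562
R = v/ω = -1.0/-1.0 = 1.0000
x' = 3 + 1.0000·(sin -3.3562 − sin -2.3562) = 3.9201
y' = 3.5 − 1.0000·(cos -3.3562 − cos -2.3562) = 3.7700

(3.9201, 3.7700, -3.3562)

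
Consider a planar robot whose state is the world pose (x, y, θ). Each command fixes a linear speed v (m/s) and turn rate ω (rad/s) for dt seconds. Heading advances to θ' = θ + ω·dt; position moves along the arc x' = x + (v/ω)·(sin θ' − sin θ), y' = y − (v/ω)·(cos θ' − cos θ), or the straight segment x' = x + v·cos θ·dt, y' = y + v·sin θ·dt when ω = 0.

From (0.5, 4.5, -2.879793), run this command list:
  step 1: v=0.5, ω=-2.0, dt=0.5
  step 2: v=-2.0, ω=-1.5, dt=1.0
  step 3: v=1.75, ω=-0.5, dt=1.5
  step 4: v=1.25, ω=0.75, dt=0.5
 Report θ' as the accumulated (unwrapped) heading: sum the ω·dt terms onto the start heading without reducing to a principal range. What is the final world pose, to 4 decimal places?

step 1: θ'=-3.8798 (R=-0.2500) → pose (0.2671, 4.5566, -3.8798)
step 2: θ'=-5.3798 (R=1.3333) → pose (0.4170, 2.7451, -5.3798)
step 3: θ'=-6.1298 (R=-3.5000) → pose (2.6313, 4.0376, -6.1298)
step 4: θ'=-5.7548 (R=1.6667) → pose (3.2168, 4.2454, -5.7548)

(3.2168, 4.2454, -5.7548)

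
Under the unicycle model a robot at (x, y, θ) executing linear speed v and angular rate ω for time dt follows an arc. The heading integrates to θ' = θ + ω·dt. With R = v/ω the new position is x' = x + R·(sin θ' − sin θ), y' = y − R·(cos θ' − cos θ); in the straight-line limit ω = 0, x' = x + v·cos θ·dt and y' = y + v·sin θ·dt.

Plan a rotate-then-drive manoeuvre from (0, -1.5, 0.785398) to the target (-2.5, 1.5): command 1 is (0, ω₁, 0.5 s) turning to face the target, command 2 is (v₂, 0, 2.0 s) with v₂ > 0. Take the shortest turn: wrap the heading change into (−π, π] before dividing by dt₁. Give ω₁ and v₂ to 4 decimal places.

heading to target = atan2(1.5−-1.5, -2.5−0) = 2.2655
Δθ = wrap(2.2655 − 0.7854) = 1.4801; ω₁ = Δθ/dt₁ = 2.9603
distance = √((-2.5−0)² + (1.5−-1.5)²) = 3.9051; v₂ = distance/dt₂ = 1.9526

ω₁ = 2.9603, v₂ = 1.9526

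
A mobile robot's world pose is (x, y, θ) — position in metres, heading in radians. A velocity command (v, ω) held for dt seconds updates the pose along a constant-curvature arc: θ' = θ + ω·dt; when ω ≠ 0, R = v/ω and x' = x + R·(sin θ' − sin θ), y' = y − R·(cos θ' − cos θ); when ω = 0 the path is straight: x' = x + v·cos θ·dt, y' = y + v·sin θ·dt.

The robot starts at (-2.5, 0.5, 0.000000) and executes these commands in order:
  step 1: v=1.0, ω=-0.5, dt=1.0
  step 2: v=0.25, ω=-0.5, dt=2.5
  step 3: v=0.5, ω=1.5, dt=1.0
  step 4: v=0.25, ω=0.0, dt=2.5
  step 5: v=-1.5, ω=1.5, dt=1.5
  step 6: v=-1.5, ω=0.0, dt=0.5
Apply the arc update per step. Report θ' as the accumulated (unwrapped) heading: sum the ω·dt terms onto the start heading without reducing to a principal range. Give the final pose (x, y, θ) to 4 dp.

step 1: θ'=-0.5000 (R=-2.0000) → pose (-1.5411, 0.2552, -0.5000)
step 2: θ'=-1.7500 (R=-0.5000) → pose (-1.2889, -0.2727, -1.7500)
step 3: θ'=-0.2500 (R=0.3333) → pose (-1.0433, -0.6551, -0.2500)
step 4: θ'=-0.2500 (straight) → pose (-0.4378, -0.8098, -0.2500)
step 5: θ'=2.0000 (R=-1.0000) → pose (-1.5945, -2.1948, 2.0000)
step 6: θ'=2.0000 (straight) → pose (-1.2824, -2.8768, 2.0000)

(-1.2824, -2.8768, 2.0000)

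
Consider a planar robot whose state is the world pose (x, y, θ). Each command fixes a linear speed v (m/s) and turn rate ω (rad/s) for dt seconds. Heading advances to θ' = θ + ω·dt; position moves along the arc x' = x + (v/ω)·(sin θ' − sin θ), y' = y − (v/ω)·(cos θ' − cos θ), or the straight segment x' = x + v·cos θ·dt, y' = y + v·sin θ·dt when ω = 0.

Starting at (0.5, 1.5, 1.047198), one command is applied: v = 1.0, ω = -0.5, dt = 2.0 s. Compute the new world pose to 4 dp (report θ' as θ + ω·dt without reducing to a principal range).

(2.1377, 2.4978, 0.0472)

θ' = 1.0472 + -0.5·2.0 = 0.0472
R = v/ω = 1.0/-0.5 = -2.0000
x' = 0.5 + -2.0000·(sin 0.0472 − sin 1.0472) = 2.1377
y' = 1.5 − -2.0000·(cos 0.0472 − cos 1.0472) = 2.4978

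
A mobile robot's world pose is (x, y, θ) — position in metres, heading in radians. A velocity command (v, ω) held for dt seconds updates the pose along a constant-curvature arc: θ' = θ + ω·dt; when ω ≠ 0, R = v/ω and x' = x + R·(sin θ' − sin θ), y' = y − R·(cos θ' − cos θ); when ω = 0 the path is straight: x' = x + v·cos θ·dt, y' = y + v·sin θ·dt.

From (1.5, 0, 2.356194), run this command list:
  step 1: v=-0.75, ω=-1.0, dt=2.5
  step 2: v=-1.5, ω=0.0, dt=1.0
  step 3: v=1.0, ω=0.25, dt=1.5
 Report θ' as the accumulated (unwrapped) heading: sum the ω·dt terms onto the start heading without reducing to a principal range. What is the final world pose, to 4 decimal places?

step 1: θ'=-0.1438 (R=0.7500) → pose (0.8622, -1.2726, -0.1438)
step 2: θ'=-0.1438 (straight) → pose (-0.6223, -1.0576, -0.1438)
step 3: θ'=0.2312 (R=4.0000) → pose (0.8675, -0.9925, 0.2312)

(0.8675, -0.9925, 0.2312)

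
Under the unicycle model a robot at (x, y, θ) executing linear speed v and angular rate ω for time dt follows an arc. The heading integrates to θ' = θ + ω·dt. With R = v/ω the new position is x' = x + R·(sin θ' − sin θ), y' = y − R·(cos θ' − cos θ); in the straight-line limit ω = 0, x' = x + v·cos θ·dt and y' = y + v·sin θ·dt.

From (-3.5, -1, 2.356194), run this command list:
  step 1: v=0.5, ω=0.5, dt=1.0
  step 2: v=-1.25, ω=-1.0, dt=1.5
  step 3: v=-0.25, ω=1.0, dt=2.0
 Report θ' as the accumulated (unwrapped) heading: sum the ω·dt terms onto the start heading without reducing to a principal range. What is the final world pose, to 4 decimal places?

step 1: θ'=2.8562 (R=1.0000) → pose (-3.9256, -0.7476, 2.8562)
step 2: θ'=1.3562 (R=1.2500) → pose (-3.0562, -2.2132, 1.3562)
step 3: θ'=3.3562 (R=-0.2500) → pose (-2.7587, -2.5107, 3.3562)

(-2.7587, -2.5107, 3.3562)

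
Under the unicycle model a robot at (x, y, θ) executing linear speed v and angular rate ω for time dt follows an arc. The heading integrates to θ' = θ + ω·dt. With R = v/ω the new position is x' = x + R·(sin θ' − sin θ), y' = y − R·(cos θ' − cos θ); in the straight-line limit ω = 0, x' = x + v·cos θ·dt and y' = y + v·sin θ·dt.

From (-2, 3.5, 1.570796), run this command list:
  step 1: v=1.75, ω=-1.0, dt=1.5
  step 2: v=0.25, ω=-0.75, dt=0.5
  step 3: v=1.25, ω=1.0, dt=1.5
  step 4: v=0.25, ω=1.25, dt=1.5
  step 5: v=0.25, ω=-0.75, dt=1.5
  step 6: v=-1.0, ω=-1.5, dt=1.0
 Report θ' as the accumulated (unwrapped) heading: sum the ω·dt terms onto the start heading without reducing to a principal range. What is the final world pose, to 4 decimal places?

step 1: θ'=0.0708 (R=-1.7500) → pose (-0.3738, 5.2456, 0.0708)
step 2: θ'=-0.3042 (R=-0.3333) → pose (-0.2504, 5.2311, -0.3042)
step 3: θ'=1.1958 (R=1.2500) → pose (1.2872, 5.9659, 1.1958)
step 4: θ'=3.0708 (R=0.2000) → pose (1.1152, 6.2387, 3.0708)
step 5: θ'=1.9458 (R=-0.3333) → pose (0.8286, 6.4491, 1.9458)
step 6: θ'=0.4458 (R=0.6667) → pose (0.4958, 5.6034, 0.4458)

(0.4958, 5.6034, 0.4458)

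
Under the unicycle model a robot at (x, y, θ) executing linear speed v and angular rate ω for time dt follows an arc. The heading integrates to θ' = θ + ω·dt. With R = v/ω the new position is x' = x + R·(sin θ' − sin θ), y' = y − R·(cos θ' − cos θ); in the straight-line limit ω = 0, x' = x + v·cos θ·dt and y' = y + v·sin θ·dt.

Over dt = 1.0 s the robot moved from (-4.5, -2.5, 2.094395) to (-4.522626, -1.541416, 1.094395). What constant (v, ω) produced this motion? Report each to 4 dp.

Δθ = 1.094395 − 2.094395 = -1.000000
ω = Δθ/dt = -1.000000/1.0 = -1.0000
R = −Δy/(cos θ' − cos θ) = -1.0000
v = R·ω = -1.0000·-1.0000 = 1.0000

v = 1.0000, ω = -1.0000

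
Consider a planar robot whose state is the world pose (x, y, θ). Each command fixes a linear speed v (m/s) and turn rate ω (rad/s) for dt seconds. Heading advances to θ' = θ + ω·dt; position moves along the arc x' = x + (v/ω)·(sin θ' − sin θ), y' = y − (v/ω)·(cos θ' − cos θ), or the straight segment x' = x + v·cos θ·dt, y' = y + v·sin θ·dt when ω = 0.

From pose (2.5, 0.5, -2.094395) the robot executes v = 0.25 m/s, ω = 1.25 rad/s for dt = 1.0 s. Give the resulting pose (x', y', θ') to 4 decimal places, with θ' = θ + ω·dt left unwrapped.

(2.5237, 0.2672, -0.8444)

θ' = -2.0944 + 1.25·1.0 = -0.8444
R = v/ω = 0.25/1.25 = 0.2000
x' = 2.5 + 0.2000·(sin -0.8444 − sin -2.0944) = 2.5237
y' = 0.5 − 0.2000·(cos -0.8444 − cos -2.0944) = 0.2672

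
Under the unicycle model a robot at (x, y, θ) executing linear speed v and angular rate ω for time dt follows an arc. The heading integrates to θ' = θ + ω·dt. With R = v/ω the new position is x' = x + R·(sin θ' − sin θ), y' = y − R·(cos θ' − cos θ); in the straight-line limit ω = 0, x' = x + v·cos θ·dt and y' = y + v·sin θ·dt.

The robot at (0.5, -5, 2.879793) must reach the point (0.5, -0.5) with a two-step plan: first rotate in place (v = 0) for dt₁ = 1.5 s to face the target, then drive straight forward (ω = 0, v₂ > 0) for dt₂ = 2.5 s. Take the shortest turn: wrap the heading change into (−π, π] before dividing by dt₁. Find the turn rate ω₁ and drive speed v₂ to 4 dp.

heading to target = atan2(-0.5−-5, 0.5−0.5) = 1.5708
Δθ = wrap(1.5708 − 2.8798) = -1.3090; ω₁ = Δθ/dt₁ = -0.8727
distance = √((0.5−0.5)² + (-0.5−-5)²) = 4.5000; v₂ = distance/dt₂ = 1.8000

ω₁ = -0.8727, v₂ = 1.8000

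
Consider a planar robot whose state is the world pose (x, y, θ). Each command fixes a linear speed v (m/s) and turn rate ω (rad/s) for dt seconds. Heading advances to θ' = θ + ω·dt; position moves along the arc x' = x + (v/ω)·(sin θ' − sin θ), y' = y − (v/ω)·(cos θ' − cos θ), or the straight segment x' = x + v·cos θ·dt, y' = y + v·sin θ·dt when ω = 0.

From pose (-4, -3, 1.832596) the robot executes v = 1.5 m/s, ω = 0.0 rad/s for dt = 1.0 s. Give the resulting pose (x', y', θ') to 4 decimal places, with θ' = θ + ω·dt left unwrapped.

(-4.3882, -1.5511, 1.8326)

θ' = 1.8326 + 0.0·1.0 = 1.8326
ω = 0 → straight: x' = -4 + 1.5·cos(1.8326)·1.0 = -4.3882
y' = -3 + 1.5·sin(1.8326)·1.0 = -1.5511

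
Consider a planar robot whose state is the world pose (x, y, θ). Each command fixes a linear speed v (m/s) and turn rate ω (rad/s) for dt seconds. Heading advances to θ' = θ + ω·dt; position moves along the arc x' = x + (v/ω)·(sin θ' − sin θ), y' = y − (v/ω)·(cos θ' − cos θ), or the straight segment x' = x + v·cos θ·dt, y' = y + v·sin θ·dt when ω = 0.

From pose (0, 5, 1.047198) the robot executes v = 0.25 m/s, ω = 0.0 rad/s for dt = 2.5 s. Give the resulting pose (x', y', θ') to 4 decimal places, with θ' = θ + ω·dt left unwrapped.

θ' = 1.0472 + 0.0·2.5 = 1.0472
ω = 0 → straight: x' = 0 + 0.25·cos(1.0472)·2.5 = 0.3125
y' = 5 + 0.25·sin(1.0472)·2.5 = 5.5413

(0.3125, 5.5413, 1.0472)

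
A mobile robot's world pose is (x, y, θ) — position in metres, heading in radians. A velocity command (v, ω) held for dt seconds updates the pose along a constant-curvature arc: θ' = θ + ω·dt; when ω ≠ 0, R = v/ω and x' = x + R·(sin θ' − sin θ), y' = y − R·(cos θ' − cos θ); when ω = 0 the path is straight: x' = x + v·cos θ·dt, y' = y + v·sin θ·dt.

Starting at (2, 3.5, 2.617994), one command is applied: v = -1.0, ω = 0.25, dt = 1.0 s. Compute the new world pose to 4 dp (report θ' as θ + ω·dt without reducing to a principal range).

(2.9192, 3.1129, 2.8680)

θ' = 2.6180 + 0.25·1.0 = 2.8680
R = v/ω = -1.0/0.25 = -4.0000
x' = 2 + -4.0000·(sin 2.8680 − sin 2.6180) = 2.9192
y' = 3.5 − -4.0000·(cos 2.8680 − cos 2.6180) = 3.1129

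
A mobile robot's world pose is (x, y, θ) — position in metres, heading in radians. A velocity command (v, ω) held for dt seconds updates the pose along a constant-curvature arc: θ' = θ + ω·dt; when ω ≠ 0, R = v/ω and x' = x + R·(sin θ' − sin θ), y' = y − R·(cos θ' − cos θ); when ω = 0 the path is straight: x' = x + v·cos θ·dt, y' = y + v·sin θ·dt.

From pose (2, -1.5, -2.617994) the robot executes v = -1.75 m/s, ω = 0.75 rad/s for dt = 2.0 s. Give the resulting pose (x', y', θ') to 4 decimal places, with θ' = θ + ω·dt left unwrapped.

(2.9315, 1.5415, -1.1180)

θ' = -2.6180 + 0.75·2.0 = -1.1180
R = v/ω = -1.75/0.75 = -2.3333
x' = 2 + -2.3333·(sin -1.1180 − sin -2.6180) = 2.9315
y' = -1.5 − -2.3333·(cos -1.1180 − cos -2.6180) = 1.5415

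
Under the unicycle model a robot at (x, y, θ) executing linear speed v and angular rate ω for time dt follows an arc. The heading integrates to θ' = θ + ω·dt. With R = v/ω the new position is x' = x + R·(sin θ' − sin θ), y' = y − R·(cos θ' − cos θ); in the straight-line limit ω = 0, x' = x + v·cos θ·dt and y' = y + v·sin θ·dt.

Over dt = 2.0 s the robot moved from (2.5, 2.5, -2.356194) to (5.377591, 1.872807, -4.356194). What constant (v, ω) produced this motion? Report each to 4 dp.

v = -1.7500, ω = -1.0000

Δθ = -4.356194 − -2.356194 = -2.000000
ω = Δθ/dt = -2.000000/2.0 = -1.0000
R = Δx/(sin θ' − sin θ) = 1.7500
v = R·ω = 1.7500·-1.0000 = -1.7500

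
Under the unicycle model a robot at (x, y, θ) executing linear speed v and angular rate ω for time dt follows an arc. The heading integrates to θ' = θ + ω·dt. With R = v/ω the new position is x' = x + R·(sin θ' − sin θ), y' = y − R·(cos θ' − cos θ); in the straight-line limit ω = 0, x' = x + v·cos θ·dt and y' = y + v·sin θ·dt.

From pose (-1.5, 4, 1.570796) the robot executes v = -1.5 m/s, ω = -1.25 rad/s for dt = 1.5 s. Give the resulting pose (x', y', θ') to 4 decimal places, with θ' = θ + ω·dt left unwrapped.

θ' = 1.5708 + -1.25·1.5 = -0.3042
R = v/ω = -1.5/-1.25 = 1.2000
x' = -1.5 + 1.2000·(sin -0.3042 − sin 1.5708) = -3.0594
y' = 4 − 1.2000·(cos -0.3042 − cos 1.5708) = 2.8551

(-3.0594, 2.8551, -0.3042)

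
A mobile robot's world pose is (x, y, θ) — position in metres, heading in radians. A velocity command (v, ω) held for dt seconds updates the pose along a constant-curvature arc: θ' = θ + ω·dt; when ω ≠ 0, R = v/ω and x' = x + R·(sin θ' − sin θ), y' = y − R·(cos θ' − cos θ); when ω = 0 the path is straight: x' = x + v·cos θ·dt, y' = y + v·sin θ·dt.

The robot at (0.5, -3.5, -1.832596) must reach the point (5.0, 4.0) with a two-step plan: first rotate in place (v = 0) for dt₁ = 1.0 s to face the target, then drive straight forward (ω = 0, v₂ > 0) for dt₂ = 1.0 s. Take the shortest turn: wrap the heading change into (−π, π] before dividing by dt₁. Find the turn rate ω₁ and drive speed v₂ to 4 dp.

ω₁ = 2.8630, v₂ = 8.7464

heading to target = atan2(4−-3.5, 5−0.5) = 1.0304
Δθ = wrap(1.0304 − -1.8326) = 2.8630; ω₁ = Δθ/dt₁ = 2.8630
distance = √((5−0.5)² + (4−-3.5)²) = 8.7464; v₂ = distance/dt₂ = 8.7464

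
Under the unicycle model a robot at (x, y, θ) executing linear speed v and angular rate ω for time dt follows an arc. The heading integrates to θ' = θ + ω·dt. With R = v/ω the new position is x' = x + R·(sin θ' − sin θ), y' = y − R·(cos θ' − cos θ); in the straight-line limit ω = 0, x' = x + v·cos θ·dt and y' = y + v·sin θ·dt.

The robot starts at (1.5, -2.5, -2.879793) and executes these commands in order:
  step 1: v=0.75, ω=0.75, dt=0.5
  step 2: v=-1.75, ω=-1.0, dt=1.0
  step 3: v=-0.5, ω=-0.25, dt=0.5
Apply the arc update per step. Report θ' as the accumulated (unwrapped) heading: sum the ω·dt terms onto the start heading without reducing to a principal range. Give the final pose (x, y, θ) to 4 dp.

step 1: θ'=-2.5048 (R=1.0000) → pose (1.1642, -2.6619, -2.5048)
step 2: θ'=-3.5048 (R=1.7500) → pose (2.8265, -2.4331, -3.5048)
step 3: θ'=-3.6298 (R=2.0000) → pose (3.0540, -2.5363, -3.6298)

(3.0540, -2.5363, -3.6298)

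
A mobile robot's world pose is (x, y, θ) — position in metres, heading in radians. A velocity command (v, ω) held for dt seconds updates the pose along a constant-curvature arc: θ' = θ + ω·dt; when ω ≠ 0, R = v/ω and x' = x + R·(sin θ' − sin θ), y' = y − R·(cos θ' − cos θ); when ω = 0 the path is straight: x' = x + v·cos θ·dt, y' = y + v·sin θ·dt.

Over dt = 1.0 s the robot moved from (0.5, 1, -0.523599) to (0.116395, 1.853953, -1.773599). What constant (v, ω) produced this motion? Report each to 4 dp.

Δθ = -1.773599 − -0.523599 = -1.250000
ω = Δθ/dt = -1.250000/1.0 = -1.2500
R = −Δy/(cos θ' − cos θ) = 0.8000
v = R·ω = 0.8000·-1.2500 = -1.0000

v = -1.0000, ω = -1.2500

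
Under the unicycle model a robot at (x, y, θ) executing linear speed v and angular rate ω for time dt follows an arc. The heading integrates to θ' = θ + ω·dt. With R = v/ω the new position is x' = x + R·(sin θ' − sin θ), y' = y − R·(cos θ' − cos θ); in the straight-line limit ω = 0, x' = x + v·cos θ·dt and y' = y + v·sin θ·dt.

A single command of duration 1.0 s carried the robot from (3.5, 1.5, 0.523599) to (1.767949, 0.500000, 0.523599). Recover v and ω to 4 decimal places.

v = -2.0000, ω = 0.0000

Δθ = 0.523599 − 0.523599 = 0.000000
ω = Δθ/dt = 0.000000/1.0 = 0.0000
ω = 0 → v = (Δx·cos θ + Δy·sin θ)/dt = -2.0000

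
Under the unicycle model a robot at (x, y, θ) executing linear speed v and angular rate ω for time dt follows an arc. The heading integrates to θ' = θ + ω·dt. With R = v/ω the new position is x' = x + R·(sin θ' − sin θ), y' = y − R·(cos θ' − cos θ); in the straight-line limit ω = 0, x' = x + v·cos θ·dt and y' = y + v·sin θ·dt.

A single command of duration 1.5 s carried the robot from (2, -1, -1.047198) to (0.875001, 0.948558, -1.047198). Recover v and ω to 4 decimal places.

Δθ = -1.047198 − -1.047198 = 0.000000
ω = Δθ/dt = 0.000000/1.5 = 0.0000
ω = 0 → v = (Δx·cos θ + Δy·sin θ)/dt = -1.5000

v = -1.5000, ω = 0.0000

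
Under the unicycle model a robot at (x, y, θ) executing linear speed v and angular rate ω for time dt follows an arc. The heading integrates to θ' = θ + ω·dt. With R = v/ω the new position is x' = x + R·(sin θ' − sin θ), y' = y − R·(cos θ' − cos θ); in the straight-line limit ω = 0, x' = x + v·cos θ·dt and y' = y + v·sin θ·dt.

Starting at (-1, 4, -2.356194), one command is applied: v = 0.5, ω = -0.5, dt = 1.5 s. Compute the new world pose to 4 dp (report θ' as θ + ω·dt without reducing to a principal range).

θ' = -2.3562 + -0.5·1.5 = -3.1062
R = v/ω = 0.5/-0.5 = -1.0000
x' = -1 + -1.0000·(sin -3.1062 − sin -2.3562) = -1.6717
y' = 4 − -1.0000·(cos -3.1062 − cos -2.3562) = 3.7077

(-1.6717, 3.7077, -3.1062)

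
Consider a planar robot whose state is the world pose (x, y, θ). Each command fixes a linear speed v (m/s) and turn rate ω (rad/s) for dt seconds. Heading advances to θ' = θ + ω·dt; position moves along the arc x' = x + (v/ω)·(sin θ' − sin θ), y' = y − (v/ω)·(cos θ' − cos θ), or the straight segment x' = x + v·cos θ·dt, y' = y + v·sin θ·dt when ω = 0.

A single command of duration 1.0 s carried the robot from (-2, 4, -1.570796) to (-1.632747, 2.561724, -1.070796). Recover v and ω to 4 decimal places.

v = 1.5000, ω = 0.5000

Δθ = -1.070796 − -1.570796 = 0.500000
ω = Δθ/dt = 0.500000/1.0 = 0.5000
R = −Δy/(cos θ' − cos θ) = 3.0000
v = R·ω = 3.0000·0.5000 = 1.5000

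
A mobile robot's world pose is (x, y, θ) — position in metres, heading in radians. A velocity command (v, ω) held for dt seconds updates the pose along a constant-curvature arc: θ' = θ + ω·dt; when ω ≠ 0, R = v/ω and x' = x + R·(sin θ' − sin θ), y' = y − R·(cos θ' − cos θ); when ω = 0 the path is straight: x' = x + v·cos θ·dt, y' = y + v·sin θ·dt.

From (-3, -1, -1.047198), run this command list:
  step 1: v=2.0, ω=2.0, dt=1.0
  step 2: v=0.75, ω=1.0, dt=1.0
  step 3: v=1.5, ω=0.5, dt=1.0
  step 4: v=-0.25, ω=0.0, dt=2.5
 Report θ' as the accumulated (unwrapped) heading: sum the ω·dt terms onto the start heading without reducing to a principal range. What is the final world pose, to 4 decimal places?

step 1: θ'=0.9528 (R=1.0000) → pose (-1.3189, -1.0794, 0.9528)
step 2: θ'=1.9528 (R=0.7500) → pose (-1.2343, -0.3653, 1.9528)
step 3: θ'=2.4528 (R=3.0000) → pose (-2.1112, 0.8324, 2.4528)
step 4: θ'=2.4528 (straight) → pose (-1.6287, 0.4352, 2.4528)

(-1.6287, 0.4352, 2.4528)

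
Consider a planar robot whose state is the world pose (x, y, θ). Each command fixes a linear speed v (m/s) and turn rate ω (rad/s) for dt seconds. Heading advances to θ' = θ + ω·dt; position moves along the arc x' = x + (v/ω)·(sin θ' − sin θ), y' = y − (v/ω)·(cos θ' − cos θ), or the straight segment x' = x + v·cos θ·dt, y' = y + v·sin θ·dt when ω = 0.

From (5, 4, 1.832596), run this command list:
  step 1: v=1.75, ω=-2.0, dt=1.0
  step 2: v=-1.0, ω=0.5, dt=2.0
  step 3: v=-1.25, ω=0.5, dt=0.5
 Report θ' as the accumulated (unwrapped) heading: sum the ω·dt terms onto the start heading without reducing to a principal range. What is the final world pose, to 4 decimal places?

step 1: θ'=-0.1674 (R=-0.8750) → pose (5.9910, 5.0892, -0.1674)
step 2: θ'=0.8326 (R=-2.0000) → pose (4.1784, 4.4631, 0.8326)
step 3: θ'=1.0826 (R=-2.5000) → pose (3.8196, 3.9533, 1.0826)

(3.8196, 3.9533, 1.0826)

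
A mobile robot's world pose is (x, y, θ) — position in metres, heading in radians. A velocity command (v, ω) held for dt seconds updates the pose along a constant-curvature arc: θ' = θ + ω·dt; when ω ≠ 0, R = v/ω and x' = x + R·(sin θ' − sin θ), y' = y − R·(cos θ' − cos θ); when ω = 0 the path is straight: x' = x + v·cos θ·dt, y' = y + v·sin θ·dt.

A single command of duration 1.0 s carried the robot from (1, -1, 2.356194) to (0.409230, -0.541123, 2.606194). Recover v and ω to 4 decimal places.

Δθ = 2.606194 − 2.356194 = 0.250000
ω = Δθ/dt = 0.250000/1.0 = 0.2500
R = Δx/(sin θ' − sin θ) = 3.0000
v = R·ω = 3.0000·0.2500 = 0.7500

v = 0.7500, ω = 0.2500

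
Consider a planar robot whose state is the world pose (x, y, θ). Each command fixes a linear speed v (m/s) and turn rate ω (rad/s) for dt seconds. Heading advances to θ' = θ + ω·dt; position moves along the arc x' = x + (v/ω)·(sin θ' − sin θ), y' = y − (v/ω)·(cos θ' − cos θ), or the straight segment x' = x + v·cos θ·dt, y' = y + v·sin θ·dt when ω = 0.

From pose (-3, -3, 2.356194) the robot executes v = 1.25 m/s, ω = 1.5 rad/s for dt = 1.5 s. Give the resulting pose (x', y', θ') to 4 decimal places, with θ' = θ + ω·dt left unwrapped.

(-4.4179, -3.5009, 4.6062)

θ' = 2.3562 + 1.5·1.5 = 4.6062
R = v/ω = 1.25/1.5 = 0.8333
x' = -3 + 0.8333·(sin 4.6062 − sin 2.3562) = -4.4179
y' = -3 − 0.8333·(cos 4.6062 − cos 2.3562) = -3.5009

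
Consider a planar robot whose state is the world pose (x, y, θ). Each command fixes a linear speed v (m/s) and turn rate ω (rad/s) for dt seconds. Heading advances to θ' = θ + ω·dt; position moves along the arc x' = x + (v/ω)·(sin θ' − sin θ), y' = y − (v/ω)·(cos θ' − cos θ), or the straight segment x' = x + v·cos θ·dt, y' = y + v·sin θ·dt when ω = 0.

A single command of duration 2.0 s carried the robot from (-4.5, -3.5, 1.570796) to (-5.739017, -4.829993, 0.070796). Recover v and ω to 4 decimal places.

v = -1.0000, ω = -0.7500

Δθ = 0.070796 − 1.570796 = -1.500000
ω = Δθ/dt = -1.500000/2.0 = -0.7500
R = −Δy/(cos θ' − cos θ) = 1.3333
v = R·ω = 1.3333·-0.7500 = -1.0000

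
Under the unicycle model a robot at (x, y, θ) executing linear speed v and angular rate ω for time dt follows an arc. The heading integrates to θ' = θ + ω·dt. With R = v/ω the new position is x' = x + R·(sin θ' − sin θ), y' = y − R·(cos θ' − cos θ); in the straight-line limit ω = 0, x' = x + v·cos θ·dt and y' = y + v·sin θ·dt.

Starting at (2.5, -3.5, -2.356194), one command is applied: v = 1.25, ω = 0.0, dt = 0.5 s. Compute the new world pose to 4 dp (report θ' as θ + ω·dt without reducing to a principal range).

(2.0581, -3.9419, -2.3562)

θ' = -2.3562 + 0.0·0.5 = -2.3562
ω = 0 → straight: x' = 2.5 + 1.25·cos(-2.3562)·0.5 = 2.0581
y' = -3.5 + 1.25·sin(-2.3562)·0.5 = -3.9419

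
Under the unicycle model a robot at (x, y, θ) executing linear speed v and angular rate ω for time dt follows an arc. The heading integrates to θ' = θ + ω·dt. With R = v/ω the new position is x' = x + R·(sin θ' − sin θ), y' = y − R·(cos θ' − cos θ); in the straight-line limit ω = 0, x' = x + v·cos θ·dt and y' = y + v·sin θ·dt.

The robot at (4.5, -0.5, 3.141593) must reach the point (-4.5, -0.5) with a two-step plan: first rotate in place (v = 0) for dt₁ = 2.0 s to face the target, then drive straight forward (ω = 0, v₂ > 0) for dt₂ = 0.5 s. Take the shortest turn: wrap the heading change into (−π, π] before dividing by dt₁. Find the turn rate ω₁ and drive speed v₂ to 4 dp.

ω₁ = 0.0000, v₂ = 18.0000

heading to target = atan2(-0.5−-0.5, -4.5−4.5) = 3.1416
Δθ = wrap(3.1416 − 3.1416) = 0.0000; ω₁ = Δθ/dt₁ = 0.0000
distance = √((-4.5−4.5)² + (-0.5−-0.5)²) = 9.0000; v₂ = distance/dt₂ = 18.0000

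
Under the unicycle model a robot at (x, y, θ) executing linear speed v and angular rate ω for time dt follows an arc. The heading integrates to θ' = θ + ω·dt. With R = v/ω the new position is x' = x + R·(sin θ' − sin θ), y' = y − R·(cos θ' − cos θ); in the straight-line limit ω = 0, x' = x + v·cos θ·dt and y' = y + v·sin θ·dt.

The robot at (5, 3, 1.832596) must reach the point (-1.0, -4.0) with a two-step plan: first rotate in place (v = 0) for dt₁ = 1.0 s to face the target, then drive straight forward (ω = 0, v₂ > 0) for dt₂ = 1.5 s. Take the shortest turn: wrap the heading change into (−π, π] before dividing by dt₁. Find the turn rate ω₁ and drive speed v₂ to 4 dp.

ω₁ = 2.1712, v₂ = 6.1464

heading to target = atan2(-4−3, -1−5) = -2.2794
Δθ = wrap(-2.2794 − 1.8326) = 2.1712; ω₁ = Δθ/dt₁ = 2.1712
distance = √((-1−5)² + (-4−3)²) = 9.2195; v₂ = distance/dt₂ = 6.1464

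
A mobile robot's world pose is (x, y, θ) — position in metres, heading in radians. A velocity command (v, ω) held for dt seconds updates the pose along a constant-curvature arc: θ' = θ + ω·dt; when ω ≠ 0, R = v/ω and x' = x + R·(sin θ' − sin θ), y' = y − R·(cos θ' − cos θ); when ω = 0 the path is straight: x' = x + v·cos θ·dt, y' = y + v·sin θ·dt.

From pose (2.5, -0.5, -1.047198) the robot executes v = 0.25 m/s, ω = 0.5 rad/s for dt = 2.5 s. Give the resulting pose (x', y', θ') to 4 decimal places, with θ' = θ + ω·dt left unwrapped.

(3.0337, -0.7398, 0.2028)

θ' = -1.0472 + 0.5·2.5 = 0.2028
R = v/ω = 0.25/0.5 = 0.5000
x' = 2.5 + 0.5000·(sin 0.2028 − sin -1.0472) = 3.0337
y' = -0.5 − 0.5000·(cos 0.2028 − cos -1.0472) = -0.7398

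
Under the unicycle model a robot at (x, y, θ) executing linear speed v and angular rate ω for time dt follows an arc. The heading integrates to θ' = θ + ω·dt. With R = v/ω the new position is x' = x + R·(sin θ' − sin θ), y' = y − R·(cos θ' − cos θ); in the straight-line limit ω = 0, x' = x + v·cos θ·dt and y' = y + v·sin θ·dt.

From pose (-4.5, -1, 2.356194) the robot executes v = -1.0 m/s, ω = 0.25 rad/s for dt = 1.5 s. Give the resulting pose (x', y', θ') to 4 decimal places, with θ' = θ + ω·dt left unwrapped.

(-3.2675, -1.8394, 2.7312)

θ' = 2.3562 + 0.25·1.5 = 2.7312
R = v/ω = -1.0/0.25 = -4.0000
x' = -4.5 + -4.0000·(sin 2.7312 − sin 2.3562) = -3.2675
y' = -1 − -4.0000·(cos 2.7312 − cos 2.3562) = -1.8394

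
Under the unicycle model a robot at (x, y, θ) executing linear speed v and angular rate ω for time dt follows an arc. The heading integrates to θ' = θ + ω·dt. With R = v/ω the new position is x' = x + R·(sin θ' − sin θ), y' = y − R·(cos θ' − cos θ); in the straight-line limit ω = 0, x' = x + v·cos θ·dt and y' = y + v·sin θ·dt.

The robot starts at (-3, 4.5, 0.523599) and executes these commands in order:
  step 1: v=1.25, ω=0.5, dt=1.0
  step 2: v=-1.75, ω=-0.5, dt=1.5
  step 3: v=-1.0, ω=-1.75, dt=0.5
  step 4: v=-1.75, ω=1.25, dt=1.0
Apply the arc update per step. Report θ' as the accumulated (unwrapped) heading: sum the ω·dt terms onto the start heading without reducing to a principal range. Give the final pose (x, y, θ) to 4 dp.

step 1: θ'=1.0236 (R=2.5000) → pose (-2.1150, 5.3643, 1.0236)
step 2: θ'=0.2736 (R=3.5000) → pose (-4.1583, 3.8155, 0.2736)
step 3: θ'=-0.6014 (R=0.5714) → pose (-4.6360, 3.8945, -0.6014)
step 4: θ'=0.6486 (R=-1.4000) → pose (-6.2738, 3.8559, 0.6486)

(-6.2738, 3.8559, 0.6486)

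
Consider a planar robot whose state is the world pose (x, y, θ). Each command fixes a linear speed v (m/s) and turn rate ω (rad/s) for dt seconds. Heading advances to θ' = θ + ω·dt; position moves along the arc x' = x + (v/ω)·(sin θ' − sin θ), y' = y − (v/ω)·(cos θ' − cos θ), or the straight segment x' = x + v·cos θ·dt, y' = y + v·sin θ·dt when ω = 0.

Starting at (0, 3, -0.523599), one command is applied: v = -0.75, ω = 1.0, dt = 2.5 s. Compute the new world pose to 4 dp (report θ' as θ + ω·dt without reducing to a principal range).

θ' = -0.5236 + 1.0·2.5 = 1.9764
R = v/ω = -0.75/1.0 = -0.7500
x' = 0 + -0.7500·(sin 1.9764 − sin -0.5236) = -1.0641
y' = 3 − -0.7500·(cos 1.9764 − cos -0.5236) = 2.0546

(-1.0641, 2.0546, 1.9764)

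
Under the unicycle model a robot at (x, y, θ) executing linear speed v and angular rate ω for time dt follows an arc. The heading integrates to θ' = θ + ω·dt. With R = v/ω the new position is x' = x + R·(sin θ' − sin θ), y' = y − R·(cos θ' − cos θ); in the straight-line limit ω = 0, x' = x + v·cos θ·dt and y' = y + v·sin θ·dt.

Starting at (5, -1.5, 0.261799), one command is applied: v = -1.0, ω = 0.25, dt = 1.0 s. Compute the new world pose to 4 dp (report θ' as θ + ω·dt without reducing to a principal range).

θ' = 0.2618 + 0.25·1.0 = 0.5118
R = v/ω = -1.0/0.25 = -4.0000
x' = 5 + -4.0000·(sin 0.5118 − sin 0.2618) = 4.0763
y' = -1.5 − -4.0000·(cos 0.5118 − cos 0.2618) = -1.8762

(4.0763, -1.8762, 0.5118)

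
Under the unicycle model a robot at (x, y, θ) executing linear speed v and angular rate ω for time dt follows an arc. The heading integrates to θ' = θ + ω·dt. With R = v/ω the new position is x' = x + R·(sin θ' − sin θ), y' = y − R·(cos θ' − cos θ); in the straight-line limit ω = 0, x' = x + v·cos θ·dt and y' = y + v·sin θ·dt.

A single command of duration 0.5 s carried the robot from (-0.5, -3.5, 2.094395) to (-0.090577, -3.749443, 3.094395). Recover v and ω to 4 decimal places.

Δθ = 3.094395 − 2.094395 = 1.000000
ω = Δθ/dt = 1.000000/0.5 = 2.0000
R = Δx/(sin θ' − sin θ) = -0.5000
v = R·ω = -0.5000·2.0000 = -1.0000

v = -1.0000, ω = 2.0000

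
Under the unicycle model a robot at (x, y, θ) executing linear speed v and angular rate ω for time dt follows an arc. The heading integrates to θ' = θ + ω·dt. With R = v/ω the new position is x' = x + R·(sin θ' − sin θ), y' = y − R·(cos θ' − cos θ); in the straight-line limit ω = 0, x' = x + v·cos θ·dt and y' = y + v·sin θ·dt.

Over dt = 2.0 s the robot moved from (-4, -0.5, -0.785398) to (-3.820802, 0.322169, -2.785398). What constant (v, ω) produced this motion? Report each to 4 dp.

Δθ = -2.785398 − -0.785398 = -2.000000
ω = Δθ/dt = -2.000000/2.0 = -1.0000
R = −Δy/(cos θ' − cos θ) = 0.5000
v = R·ω = 0.5000·-1.0000 = -0.5000

v = -0.5000, ω = -1.0000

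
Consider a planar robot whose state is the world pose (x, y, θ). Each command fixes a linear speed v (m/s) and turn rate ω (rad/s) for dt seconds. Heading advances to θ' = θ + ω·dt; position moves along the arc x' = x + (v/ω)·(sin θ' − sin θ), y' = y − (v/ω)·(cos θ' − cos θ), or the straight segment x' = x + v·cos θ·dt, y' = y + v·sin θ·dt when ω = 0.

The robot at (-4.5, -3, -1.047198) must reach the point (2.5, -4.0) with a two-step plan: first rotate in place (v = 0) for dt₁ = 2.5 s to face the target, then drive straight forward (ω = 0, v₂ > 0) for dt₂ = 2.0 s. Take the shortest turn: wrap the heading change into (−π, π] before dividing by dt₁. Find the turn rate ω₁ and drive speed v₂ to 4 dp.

ω₁ = 0.3621, v₂ = 3.5355

heading to target = atan2(-4−-3, 2.5−-4.5) = -0.1419
Δθ = wrap(-0.1419 − -1.0472) = 0.9053; ω₁ = Δθ/dt₁ = 0.3621
distance = √((2.5−-4.5)² + (-4−-3)²) = 7.0711; v₂ = distance/dt₂ = 3.5355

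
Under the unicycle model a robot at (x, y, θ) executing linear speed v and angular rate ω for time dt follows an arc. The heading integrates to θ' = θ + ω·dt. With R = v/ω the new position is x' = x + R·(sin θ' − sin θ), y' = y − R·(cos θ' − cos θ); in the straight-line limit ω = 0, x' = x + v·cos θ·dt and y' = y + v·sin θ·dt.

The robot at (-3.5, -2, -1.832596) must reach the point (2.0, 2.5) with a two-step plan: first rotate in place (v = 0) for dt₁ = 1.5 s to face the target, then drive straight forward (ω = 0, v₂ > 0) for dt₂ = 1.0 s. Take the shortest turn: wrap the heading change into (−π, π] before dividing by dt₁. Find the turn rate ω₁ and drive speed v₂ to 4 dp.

ω₁ = 1.6789, v₂ = 7.1063

heading to target = atan2(2.5−-2, 2−-3.5) = 0.6857
Δθ = wrap(0.6857 − -1.8326) = 2.5183; ω₁ = Δθ/dt₁ = 1.6789
distance = √((2−-3.5)² + (2.5−-2)²) = 7.1063; v₂ = distance/dt₂ = 7.1063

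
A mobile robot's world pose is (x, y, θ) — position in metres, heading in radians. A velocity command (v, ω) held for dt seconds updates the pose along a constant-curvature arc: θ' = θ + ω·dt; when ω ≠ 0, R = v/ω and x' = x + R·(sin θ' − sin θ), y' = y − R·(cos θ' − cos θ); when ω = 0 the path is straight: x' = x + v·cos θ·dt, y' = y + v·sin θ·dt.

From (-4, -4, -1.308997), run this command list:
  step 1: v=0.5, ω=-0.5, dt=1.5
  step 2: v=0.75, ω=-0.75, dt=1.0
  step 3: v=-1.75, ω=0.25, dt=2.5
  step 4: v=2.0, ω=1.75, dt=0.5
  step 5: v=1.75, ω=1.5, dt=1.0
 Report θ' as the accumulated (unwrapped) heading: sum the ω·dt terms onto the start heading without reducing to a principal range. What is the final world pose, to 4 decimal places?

step 1: θ'=-2.0590 (R=-1.0000) → pose (-4.0827, -4.7279, -2.0590)
step 2: θ'=-2.8090 (R=-1.0000) → pose (-4.6394, -5.2040, -2.8090)
step 3: θ'=-2.1840 (R=-7.0000) → pose (-1.2002, -2.6160, -2.1840)
step 4: θ'=-1.3090 (R=1.1429) → pose (-1.3695, -3.5695, -1.3090)
step 5: θ'=0.1910 (R=1.1667) → pose (-0.0211, -4.4130, 0.1910)

(-0.0211, -4.4130, 0.1910)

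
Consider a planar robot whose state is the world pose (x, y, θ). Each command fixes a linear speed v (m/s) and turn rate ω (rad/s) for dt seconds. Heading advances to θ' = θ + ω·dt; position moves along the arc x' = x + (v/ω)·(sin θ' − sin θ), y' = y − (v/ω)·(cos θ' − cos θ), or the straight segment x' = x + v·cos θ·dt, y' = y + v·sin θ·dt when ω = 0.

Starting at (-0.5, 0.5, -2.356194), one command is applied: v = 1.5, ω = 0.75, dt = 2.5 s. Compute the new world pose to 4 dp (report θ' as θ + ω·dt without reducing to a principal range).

θ' = -2.3562 + 0.75·2.5 = -0.4812
R = v/ω = 1.5/0.75 = 2.0000
x' = -0.5 + 2.0000·(sin -0.4812 − sin -2.3562) = -0.0115
y' = 0.5 − 2.0000·(cos -0.4812 − cos -2.3562) = -2.6871

(-0.0115, -2.6871, -0.4812)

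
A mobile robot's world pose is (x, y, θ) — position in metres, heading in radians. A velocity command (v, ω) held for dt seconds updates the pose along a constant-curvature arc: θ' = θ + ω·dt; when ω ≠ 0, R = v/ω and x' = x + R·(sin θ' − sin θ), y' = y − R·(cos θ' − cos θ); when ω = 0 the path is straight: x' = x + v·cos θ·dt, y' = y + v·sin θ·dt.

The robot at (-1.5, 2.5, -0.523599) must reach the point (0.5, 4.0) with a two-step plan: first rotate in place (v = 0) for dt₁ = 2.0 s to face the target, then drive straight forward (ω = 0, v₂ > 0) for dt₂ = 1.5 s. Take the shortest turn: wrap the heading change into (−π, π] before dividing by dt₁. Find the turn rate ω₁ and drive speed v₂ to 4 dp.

ω₁ = 0.5836, v₂ = 1.6667

heading to target = atan2(4−2.5, 0.5−-1.5) = 0.6435
Δθ = wrap(0.6435 − -0.5236) = 1.1671; ω₁ = Δθ/dt₁ = 0.5836
distance = √((0.5−-1.5)² + (4−2.5)²) = 2.5000; v₂ = distance/dt₂ = 1.6667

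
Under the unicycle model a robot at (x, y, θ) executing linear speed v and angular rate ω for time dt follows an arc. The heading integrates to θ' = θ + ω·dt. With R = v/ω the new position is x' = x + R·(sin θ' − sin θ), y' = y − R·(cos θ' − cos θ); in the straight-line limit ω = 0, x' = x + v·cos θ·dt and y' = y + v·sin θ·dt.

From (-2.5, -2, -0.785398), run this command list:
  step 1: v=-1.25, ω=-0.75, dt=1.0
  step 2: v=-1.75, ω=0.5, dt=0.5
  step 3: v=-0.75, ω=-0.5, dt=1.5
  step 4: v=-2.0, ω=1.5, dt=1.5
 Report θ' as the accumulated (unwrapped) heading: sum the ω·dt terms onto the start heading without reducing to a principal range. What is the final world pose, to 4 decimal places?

step 1: θ'=-1.5354 (R=1.6667) → pose (-2.9871, -0.8805, -1.5354)
step 2: θ'=-1.2854 (R=-3.5000) → pose (-3.1265, -0.0190, -1.2854)
step 3: θ'=-2.0354 (R=1.5000) → pose (-3.0282, 1.0755, -2.0354)
step 4: θ'=0.2146 (R=-1.3333) → pose (-4.5041, 2.9756, 0.2146)

(-4.5041, 2.9756, 0.2146)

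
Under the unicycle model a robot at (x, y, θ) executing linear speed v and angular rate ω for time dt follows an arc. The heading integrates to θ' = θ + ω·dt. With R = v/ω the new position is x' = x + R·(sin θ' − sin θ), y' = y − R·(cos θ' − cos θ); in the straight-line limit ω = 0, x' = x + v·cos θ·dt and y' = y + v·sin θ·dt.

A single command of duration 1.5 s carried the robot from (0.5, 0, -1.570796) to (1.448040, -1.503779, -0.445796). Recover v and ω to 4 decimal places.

v = 1.2500, ω = 0.7500

Δθ = -0.445796 − -1.570796 = 1.125000
ω = Δθ/dt = 1.125000/1.5 = 0.7500
R = −Δy/(cos θ' − cos θ) = 1.6667
v = R·ω = 1.6667·0.7500 = 1.2500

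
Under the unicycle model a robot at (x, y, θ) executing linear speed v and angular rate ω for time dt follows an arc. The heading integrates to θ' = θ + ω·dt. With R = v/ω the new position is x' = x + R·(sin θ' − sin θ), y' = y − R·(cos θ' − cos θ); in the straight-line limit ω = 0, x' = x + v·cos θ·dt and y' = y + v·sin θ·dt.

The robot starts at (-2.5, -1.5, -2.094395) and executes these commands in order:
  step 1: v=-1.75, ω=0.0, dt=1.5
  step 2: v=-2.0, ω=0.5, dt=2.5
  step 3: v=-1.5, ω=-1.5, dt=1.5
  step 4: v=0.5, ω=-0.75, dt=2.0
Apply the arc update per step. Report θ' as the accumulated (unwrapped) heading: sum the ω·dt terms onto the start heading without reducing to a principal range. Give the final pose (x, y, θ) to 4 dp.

(-1.6544, 7.6806, -4.5944)

step 1: θ'=-2.0944 (straight) → pose (-1.1875, 0.7733, -2.0944)
step 2: θ'=-0.8444 (R=-4.0000) → pose (-1.6613, 5.4301, -0.8444)
step 3: θ'=-3.0944 (R=1.0000) → pose (-0.9609, 7.0931, -3.0944)
step 4: θ'=-4.5944 (R=-0.6667) → pose (-1.6544, 7.6806, -4.5944)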